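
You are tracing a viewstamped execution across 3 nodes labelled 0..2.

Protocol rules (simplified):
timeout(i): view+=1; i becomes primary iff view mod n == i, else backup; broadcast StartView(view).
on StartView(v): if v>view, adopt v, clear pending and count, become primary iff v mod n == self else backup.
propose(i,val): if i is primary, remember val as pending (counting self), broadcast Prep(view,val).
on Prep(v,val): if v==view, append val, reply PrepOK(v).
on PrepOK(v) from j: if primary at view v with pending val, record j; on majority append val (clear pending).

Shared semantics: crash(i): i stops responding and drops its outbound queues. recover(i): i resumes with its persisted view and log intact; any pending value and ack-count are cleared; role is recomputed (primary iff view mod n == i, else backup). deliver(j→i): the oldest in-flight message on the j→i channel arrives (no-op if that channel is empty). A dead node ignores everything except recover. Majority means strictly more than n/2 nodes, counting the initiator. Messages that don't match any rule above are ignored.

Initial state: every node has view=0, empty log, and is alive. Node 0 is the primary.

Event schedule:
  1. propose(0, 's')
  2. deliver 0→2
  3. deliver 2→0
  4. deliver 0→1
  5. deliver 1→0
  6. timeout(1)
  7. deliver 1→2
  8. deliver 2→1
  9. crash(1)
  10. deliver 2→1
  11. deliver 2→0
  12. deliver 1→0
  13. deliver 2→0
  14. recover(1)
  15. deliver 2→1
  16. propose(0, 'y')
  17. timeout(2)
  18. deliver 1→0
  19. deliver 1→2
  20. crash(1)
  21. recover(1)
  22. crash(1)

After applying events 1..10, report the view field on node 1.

step 1 propose(0,'s'): —
step 2 deliver 0→2: 2={back,v=0,log=s}
step 3 deliver 2→0: 0={prim,v=0,log=s}
step 4 deliver 0→1: 1={back,v=0,log=s}
step 5 deliver 1→0: —
step 6 timeout(1): 1={prim,v=1,log=s}
step 7 deliver 1→2: 2={back,v=1,log=s}
step 8 deliver 2→1: —
step 9 crash(1): 1={✗prim,v=1,log=s}
step 10 deliver 2→1: —

1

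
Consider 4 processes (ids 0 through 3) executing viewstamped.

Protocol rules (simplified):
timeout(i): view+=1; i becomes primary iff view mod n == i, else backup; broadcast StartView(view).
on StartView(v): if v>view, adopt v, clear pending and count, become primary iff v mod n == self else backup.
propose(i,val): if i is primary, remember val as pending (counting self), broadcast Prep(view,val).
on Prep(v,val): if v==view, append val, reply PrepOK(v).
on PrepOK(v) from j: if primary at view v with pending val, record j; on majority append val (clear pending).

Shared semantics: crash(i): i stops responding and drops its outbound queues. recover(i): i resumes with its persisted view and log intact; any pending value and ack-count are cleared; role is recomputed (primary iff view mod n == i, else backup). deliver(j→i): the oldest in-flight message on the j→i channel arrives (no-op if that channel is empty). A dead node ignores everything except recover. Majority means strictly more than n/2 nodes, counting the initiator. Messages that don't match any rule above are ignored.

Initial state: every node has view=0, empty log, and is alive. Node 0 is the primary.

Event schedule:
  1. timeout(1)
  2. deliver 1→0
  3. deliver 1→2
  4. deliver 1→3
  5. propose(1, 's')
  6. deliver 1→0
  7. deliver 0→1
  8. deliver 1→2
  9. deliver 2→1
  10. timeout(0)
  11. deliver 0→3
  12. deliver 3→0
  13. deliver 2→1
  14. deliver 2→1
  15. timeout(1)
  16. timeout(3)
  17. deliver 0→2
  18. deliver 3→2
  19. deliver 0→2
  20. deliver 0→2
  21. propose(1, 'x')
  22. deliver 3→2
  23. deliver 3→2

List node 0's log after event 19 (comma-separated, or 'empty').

s

1. timeout(1):  <1:prim v1 ->
2. deliver 1→0:  <0:back v1 ->
3. deliver 1→2:  <2:back v1 ->
4. deliver 1→3:  <3:back v1 ->
5. propose(1,'s'):  nop
6. deliver 1→0:  <0:back v1 s>
7. deliver 0→1:  nop
8. deliver 1→2:  <2:back v1 s>
9. deliver 2→1:  <1:prim v1 s>
10. timeout(0):  <0:back v2 s>
11. deliver 0→3:  <3:back v2 ->
12. deliver 3→0:  nop
13. deliver 2→1:  nop
14. deliver 2→1:  nop
15. timeout(1):  <1:back v2 s>
16. timeout(3):  <3:prim v3 ->
17. deliver 0→2:  <2:prim v2 s>
18. deliver 3→2:  <2:back v3 s>
19. deliver 0→2:  nop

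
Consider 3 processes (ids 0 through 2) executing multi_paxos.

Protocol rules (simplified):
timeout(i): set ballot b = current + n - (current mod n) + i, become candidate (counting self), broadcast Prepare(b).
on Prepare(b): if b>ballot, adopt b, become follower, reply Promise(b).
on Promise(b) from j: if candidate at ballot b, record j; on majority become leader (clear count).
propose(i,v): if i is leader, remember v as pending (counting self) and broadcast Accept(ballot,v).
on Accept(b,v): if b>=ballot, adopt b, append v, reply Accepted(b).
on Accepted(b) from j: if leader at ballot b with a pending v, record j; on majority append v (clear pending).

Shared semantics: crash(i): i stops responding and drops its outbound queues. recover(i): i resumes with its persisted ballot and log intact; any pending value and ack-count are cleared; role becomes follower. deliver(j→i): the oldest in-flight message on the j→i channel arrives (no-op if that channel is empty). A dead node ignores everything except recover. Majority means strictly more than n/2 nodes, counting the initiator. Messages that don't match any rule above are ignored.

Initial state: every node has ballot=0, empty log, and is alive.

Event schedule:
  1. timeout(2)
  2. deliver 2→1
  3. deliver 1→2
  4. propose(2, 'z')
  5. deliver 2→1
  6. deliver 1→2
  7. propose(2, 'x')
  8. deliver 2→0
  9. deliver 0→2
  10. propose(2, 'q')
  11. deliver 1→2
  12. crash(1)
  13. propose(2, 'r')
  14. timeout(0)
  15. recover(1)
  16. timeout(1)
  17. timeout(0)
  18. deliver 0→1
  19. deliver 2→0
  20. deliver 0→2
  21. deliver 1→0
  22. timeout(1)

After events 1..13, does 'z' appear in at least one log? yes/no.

yes

e1 timeout(2): 2[cand,b=5,-]
e2 deliver 2→1: 1[foll,b=5,-]
e3 deliver 1→2: 2[lead,b=5,-]
e4 propose(2,'z'): ·
e5 deliver 2→1: 1[foll,b=5,z]
e6 deliver 1→2: 2[lead,b=5,z]
e7 propose(2,'x'): ·
e8 deliver 2→0: 0[foll,b=5,-]
e9 deliver 0→2: ·
e10 propose(2,'q'): ·
e11 deliver 1→2: ·
e12 crash(1): 1[✗foll,b=5,z]
e13 propose(2,'r'): ·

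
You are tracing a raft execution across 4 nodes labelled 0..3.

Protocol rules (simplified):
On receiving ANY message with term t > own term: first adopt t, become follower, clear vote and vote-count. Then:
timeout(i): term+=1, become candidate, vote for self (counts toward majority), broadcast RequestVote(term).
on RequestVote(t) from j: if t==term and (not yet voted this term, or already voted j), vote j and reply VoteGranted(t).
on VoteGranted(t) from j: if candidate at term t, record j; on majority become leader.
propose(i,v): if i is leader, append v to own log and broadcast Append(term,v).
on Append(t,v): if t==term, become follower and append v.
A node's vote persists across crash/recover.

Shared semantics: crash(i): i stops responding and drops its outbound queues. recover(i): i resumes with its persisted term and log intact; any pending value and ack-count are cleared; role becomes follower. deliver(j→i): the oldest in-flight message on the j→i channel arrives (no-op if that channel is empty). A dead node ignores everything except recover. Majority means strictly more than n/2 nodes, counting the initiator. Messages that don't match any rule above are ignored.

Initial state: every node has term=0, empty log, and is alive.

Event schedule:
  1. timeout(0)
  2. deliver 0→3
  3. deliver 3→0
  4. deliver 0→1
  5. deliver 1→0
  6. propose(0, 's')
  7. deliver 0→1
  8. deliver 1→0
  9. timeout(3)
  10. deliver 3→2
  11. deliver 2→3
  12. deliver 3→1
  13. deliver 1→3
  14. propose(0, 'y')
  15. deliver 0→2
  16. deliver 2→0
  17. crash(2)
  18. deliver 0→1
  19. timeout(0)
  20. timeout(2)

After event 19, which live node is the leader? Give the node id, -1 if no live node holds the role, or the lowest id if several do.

step 1 timeout(0): 0={cand,t=1,log=-}
step 2 deliver 0→3: 3={foll,t=1,log=-}
step 3 deliver 3→0: —
step 4 deliver 0→1: 1={foll,t=1,log=-}
step 5 deliver 1→0: 0={lead,t=1,log=-}
step 6 propose(0,'s'): 0={lead,t=1,log=s}
step 7 deliver 0→1: 1={foll,t=1,log=s}
step 8 deliver 1→0: —
step 9 timeout(3): 3={cand,t=2,log=-}
step 10 deliver 3→2: 2={foll,t=2,log=-}
step 11 deliver 2→3: —
step 12 deliver 3→1: 1={foll,t=2,log=s}
step 13 deliver 1→3: 3={lead,t=2,log=-}
step 14 propose(0,'y'): 0={lead,t=1,log=s,y}
step 15 deliver 0→2: —
step 16 deliver 2→0: —
step 17 crash(2): 2={✗foll,t=2,log=-}
step 18 deliver 0→1: —
step 19 timeout(0): 0={cand,t=2,log=s,y}

3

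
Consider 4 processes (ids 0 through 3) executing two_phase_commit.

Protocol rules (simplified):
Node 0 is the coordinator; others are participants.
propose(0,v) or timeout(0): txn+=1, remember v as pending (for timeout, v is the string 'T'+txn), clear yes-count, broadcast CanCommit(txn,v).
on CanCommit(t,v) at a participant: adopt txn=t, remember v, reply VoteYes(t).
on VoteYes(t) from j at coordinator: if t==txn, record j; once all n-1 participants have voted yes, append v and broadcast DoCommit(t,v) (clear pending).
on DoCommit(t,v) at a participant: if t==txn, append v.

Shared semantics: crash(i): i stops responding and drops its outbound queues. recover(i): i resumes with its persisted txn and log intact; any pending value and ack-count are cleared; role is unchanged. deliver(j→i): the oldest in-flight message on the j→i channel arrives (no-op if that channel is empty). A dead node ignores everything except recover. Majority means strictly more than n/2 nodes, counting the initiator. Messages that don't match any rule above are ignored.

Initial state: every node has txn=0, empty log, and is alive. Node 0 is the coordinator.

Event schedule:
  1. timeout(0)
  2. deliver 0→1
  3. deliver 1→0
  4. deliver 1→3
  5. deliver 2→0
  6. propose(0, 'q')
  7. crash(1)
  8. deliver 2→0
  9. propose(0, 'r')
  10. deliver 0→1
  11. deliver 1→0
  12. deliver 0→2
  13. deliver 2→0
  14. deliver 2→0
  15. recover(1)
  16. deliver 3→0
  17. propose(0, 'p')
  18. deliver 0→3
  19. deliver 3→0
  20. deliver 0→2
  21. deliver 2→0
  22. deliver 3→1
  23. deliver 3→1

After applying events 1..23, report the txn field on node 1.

1

[1] timeout(0) → N0(coor t1 [-])
[2] deliver 0→1 → N1(part t1 [-])
[3] deliver 1→0 → ∅
[4] deliver 1→3 → ∅
[5] deliver 2→0 → ∅
[6] propose(0,'q') → N0(coor t2 [-])
[7] crash(1) → N1(✗part t1 [-])
[8] deliver 2→0 → ∅
[9] propose(0,'r') → N0(coor t3 [-])
[10] deliver 0→1 → ∅
[11] deliver 1→0 → ∅
[12] deliver 0→2 → N2(part t1 [-])
[13] deliver 2→0 → ∅
[14] deliver 2→0 → ∅
[15] recover(1) → N1(part t1 [-])
[16] deliver 3→0 → ∅
[17] propose(0,'p') → N0(coor t4 [-])
[18] deliver 0→3 → N3(part t1 [-])
[19] deliver 3→0 → ∅
[20] deliver 0→2 → N2(part t2 [-])
[21] deliver 2→0 → ∅
[22] deliver 3→1 → ∅
[23] deliver 3→1 → ∅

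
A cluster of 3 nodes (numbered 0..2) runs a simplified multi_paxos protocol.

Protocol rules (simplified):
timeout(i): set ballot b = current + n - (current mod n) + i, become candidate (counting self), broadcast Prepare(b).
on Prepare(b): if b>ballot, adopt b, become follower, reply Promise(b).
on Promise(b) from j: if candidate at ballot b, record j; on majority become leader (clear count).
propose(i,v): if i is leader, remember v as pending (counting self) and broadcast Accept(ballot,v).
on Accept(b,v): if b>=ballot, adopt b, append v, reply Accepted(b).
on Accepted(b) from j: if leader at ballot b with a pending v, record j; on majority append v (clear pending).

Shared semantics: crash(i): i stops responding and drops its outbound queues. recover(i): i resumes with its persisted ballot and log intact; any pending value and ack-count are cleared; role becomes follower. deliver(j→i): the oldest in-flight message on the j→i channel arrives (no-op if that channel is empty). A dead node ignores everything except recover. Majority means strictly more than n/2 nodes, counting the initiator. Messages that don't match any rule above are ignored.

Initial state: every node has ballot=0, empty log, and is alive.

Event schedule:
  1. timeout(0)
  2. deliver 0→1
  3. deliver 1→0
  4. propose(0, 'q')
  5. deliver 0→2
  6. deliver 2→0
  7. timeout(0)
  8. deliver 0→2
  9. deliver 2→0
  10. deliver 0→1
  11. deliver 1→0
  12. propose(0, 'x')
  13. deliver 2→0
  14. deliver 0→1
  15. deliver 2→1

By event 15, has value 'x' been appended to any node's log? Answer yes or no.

e1 timeout(0): 0[cand,b=3,-]
e2 deliver 0→1: 1[foll,b=3,-]
e3 deliver 1→0: 0[lead,b=3,-]
e4 propose(0,'q'): ·
e5 deliver 0→2: 2[foll,b=3,-]
e6 deliver 2→0: ·
e7 timeout(0): 0[cand,b=6,-]
e8 deliver 0→2: 2[foll,b=3,q]
e9 deliver 2→0: ·
e10 deliver 0→1: 1[foll,b=3,q]
e11 deliver 1→0: ·
e12 propose(0,'x'): ·
e13 deliver 2→0: ·
e14 deliver 0→1: 1[foll,b=6,q]
e15 deliver 2→1: ·

no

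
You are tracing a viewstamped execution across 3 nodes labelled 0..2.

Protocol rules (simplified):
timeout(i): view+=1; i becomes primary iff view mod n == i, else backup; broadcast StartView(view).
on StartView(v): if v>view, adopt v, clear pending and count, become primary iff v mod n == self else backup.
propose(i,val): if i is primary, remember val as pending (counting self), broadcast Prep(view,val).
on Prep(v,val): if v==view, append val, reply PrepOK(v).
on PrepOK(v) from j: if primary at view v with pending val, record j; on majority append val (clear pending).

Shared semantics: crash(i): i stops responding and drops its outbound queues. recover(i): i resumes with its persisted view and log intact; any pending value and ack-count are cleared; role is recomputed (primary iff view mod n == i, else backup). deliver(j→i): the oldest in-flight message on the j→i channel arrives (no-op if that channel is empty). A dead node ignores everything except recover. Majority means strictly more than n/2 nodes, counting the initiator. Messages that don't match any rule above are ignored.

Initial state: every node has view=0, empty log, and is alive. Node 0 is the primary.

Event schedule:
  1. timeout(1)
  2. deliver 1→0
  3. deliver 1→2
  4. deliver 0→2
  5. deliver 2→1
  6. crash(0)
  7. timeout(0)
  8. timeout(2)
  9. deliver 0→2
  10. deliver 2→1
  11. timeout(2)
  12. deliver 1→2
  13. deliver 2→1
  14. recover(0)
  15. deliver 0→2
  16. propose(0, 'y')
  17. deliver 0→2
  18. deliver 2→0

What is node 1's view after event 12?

step 1 timeout(1): 1={prim,v=1,log=-}
step 2 deliver 1→0: 0={back,v=1,log=-}
step 3 deliver 1→2: 2={back,v=1,log=-}
step 4 deliver 0→2: —
step 5 deliver 2→1: —
step 6 crash(0): 0={✗back,v=1,log=-}
step 7 timeout(0): —
step 8 timeout(2): 2={prim,v=2,log=-}
step 9 deliver 0→2: —
step 10 deliver 2→1: 1={back,v=2,log=-}
step 11 timeout(2): 2={back,v=3,log=-}
step 12 deliver 1→2: —

2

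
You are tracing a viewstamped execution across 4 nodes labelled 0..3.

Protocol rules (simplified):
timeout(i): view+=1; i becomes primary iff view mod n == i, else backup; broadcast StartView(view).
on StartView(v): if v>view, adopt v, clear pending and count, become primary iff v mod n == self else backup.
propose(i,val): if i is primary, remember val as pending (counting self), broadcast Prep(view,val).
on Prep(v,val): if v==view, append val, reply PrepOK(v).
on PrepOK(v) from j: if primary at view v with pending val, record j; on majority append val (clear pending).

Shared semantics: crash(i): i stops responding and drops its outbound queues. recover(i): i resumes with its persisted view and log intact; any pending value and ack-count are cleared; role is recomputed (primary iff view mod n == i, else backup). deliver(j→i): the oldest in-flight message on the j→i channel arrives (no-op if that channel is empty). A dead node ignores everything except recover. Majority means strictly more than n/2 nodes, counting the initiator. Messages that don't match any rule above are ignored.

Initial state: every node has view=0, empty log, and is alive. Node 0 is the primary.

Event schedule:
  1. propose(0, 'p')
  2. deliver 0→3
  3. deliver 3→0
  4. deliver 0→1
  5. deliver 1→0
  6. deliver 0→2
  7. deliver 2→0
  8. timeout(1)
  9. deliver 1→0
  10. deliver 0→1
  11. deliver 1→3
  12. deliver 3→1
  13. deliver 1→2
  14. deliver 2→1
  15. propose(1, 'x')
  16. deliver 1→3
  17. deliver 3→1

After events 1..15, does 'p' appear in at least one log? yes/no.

yes

e1 propose(0,'p'): ·
e2 deliver 0→3: 3[back,v=0,p]
e3 deliver 3→0: ·
e4 deliver 0→1: 1[back,v=0,p]
e5 deliver 1→0: 0[prim,v=0,p]
e6 deliver 0→2: 2[back,v=0,p]
e7 deliver 2→0: ·
e8 timeout(1): 1[prim,v=1,p]
e9 deliver 1→0: 0[back,v=1,p]
e10 deliver 0→1: ·
e11 deliver 1→3: 3[back,v=1,p]
e12 deliver 3→1: ·
e13 deliver 1→2: 2[back,v=1,p]
e14 deliver 2→1: ·
e15 propose(1,'x'): ·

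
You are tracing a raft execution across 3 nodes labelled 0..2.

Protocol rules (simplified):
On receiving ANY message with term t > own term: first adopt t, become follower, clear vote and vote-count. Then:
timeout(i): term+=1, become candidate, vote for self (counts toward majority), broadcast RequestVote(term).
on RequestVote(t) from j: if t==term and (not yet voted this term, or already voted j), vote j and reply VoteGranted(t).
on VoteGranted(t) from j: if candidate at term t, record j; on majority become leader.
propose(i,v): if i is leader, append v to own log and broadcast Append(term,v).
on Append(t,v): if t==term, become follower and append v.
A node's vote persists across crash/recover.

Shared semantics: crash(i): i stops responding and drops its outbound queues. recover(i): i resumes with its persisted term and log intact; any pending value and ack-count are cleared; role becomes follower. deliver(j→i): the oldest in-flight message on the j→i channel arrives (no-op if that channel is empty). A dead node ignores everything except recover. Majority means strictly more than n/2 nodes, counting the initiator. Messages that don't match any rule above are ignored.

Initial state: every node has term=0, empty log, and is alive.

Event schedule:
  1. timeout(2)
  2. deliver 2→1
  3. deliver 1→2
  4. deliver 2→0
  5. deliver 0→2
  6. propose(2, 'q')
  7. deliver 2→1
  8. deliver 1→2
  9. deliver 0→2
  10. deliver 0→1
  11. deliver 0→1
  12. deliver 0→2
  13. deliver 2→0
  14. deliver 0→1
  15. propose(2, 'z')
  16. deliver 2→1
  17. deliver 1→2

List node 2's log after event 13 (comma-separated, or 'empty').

after 1 — timeout(2): n2:cand/t1/[-]
after 2 — deliver 2→1: n1:foll/t1/[-]
after 3 — deliver 1→2: n2:lead/t1/[-]
after 4 — deliver 2→0: n0:foll/t1/[-]
after 5 — deliver 0→2: ·
after 6 — propose(2,'q'): n2:lead/t1/[q]
after 7 — deliver 2→1: n1:foll/t1/[q]
after 8 — deliver 1→2: ·
after 9 — deliver 0→2: ·
after 10 — deliver 0→1: ·
after 11 — deliver 0→1: ·
after 12 — deliver 0→2: ·
after 13 — deliver 2→0: n0:foll/t1/[q]

q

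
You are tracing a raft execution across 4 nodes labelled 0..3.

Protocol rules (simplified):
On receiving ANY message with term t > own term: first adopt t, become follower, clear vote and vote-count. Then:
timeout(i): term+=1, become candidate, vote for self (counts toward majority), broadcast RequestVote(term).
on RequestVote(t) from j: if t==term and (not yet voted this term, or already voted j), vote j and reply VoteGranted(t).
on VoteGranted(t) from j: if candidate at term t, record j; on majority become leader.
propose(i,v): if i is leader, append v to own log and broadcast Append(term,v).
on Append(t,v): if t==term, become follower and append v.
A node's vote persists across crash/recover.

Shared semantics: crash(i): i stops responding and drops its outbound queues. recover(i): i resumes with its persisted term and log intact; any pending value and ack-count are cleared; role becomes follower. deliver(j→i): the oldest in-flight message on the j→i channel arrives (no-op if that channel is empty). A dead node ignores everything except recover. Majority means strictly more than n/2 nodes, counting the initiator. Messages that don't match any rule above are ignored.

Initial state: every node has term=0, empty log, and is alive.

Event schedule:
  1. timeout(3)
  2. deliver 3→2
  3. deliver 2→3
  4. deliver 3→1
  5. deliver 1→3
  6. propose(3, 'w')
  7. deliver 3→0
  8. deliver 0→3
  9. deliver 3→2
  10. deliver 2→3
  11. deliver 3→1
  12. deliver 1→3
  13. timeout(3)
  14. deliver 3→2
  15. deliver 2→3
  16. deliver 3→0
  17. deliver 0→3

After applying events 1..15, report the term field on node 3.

step 1 timeout(3): 3={cand,t=1,log=-}
step 2 deliver 3→2: 2={foll,t=1,log=-}
step 3 deliver 2→3: —
step 4 deliver 3→1: 1={foll,t=1,log=-}
step 5 deliver 1→3: 3={lead,t=1,log=-}
step 6 propose(3,'w'): 3={lead,t=1,log=w}
step 7 deliver 3→0: 0={foll,t=1,log=-}
step 8 deliver 0→3: —
step 9 deliver 3→2: 2={foll,t=1,log=w}
step 10 deliver 2→3: —
step 11 deliver 3→1: 1={foll,t=1,log=w}
step 12 deliver 1→3: —
step 13 timeout(3): 3={cand,t=2,log=w}
step 14 deliver 3→2: 2={foll,t=2,log=w}
step 15 deliver 2→3: —

2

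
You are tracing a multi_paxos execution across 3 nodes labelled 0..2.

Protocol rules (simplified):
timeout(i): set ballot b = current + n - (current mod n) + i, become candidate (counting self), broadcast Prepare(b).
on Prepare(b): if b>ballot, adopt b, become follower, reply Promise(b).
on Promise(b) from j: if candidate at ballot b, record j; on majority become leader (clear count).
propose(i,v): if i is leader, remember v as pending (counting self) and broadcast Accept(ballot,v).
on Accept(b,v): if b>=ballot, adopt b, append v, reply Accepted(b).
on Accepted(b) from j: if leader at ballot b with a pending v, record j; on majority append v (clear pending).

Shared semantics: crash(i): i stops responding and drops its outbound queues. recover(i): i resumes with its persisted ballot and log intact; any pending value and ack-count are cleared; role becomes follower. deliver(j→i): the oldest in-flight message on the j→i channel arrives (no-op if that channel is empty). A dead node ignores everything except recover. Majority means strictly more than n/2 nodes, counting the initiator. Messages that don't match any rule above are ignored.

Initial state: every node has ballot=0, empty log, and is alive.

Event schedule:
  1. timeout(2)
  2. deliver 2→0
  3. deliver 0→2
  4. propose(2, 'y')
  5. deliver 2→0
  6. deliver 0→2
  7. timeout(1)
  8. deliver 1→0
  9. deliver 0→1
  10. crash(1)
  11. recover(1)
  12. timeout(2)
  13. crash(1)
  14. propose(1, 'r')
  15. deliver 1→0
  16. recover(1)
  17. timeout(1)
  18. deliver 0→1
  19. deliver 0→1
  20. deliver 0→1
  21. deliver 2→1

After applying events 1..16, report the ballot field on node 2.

step 1 timeout(2): 2={cand,b=5,log=-}
step 2 deliver 2→0: 0={foll,b=5,log=-}
step 3 deliver 0→2: 2={lead,b=5,log=-}
step 4 propose(2,'y'): —
step 5 deliver 2→0: 0={foll,b=5,log=y}
step 6 deliver 0→2: 2={lead,b=5,log=y}
step 7 timeout(1): 1={cand,b=4,log=-}
step 8 deliver 1→0: —
step 9 deliver 0→1: —
step 10 crash(1): 1={✗cand,b=4,log=-}
step 11 recover(1): 1={foll,b=4,log=-}
step 12 timeout(2): 2={cand,b=8,log=y}
step 13 crash(1): 1={✗foll,b=4,log=-}
step 14 propose(1,'r'): —
step 15 deliver 1→0: —
step 16 recover(1): 1={foll,b=4,log=-}

8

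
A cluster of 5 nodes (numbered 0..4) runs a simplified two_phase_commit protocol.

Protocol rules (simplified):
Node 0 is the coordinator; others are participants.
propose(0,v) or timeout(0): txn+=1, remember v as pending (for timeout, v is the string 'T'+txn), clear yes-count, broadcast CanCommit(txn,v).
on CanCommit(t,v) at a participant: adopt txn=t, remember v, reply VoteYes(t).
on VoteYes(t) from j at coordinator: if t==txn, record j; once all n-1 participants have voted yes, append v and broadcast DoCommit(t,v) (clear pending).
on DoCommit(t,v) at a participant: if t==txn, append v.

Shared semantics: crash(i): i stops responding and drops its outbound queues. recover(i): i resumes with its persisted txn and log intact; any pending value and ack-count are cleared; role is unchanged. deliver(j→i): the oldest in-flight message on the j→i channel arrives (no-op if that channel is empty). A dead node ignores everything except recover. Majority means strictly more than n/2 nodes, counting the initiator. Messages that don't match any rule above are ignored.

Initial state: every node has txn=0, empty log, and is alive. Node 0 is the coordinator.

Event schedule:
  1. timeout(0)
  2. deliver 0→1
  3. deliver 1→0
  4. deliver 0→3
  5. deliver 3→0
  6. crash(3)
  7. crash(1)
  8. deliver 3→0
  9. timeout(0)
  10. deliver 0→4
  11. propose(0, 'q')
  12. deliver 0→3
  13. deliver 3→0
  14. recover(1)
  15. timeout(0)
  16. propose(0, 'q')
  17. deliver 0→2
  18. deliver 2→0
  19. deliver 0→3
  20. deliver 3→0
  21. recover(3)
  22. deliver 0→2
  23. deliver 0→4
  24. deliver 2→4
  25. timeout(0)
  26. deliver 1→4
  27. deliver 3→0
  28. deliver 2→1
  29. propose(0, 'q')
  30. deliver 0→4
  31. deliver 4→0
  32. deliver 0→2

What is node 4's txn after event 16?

1. timeout(0):  <0:coor t1 ->
2. deliver 0→1:  <1:part t1 ->
3. deliver 1→0:  nop
4. deliver 0→3:  <3:part t1 ->
5. deliver 3→0:  nop
6. crash(3):  <3:✗part t1 ->
7. crash(1):  <1:✗part t1 ->
8. deliver 3→0:  nop
9. timeout(0):  <0:coor t2 ->
10. deliver 0→4:  <4:part t1 ->
11. propose(0,'q'):  <0:coor t3 ->
12. deliver 0→3:  nop
13. deliver 3→0:  nop
14. recover(1):  <1:part t1 ->
15. timeout(0):  <0:coor t4 ->
16. propose(0,'q'):  <0:coor t5 ->

1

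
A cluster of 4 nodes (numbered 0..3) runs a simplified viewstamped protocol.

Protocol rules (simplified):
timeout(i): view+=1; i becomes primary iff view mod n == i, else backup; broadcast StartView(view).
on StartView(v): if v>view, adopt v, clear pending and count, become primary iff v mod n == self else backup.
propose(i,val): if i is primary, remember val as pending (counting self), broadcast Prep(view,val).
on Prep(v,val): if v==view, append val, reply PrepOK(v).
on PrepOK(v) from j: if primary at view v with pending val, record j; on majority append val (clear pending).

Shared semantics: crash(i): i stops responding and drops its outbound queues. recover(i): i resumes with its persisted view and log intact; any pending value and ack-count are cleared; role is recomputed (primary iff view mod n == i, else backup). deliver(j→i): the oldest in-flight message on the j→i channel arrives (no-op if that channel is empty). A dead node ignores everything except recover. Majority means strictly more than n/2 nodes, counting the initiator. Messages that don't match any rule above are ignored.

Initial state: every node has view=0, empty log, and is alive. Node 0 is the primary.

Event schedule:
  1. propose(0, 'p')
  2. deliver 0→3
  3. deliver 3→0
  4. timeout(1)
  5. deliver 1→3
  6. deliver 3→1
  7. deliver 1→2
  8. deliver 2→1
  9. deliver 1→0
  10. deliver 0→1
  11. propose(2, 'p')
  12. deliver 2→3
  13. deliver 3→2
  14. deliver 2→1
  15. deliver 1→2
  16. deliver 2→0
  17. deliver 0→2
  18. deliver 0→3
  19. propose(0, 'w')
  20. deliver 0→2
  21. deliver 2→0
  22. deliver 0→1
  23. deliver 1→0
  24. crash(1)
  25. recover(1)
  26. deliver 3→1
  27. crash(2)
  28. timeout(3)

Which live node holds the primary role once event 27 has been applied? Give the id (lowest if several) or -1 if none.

[1] propose(0,'p') → ∅
[2] deliver 0→3 → N3(back v0 [p])
[3] deliver 3→0 → ∅
[4] timeout(1) → N1(prim v1 [-])
[5] deliver 1→3 → N3(back v1 [p])
[6] deliver 3→1 → ∅
[7] deliver 1→2 → N2(back v1 [-])
[8] deliver 2→1 → ∅
[9] deliver 1→0 → N0(back v1 [-])
[10] deliver 0→1 → ∅
[11] propose(2,'p') → ∅
[12] deliver 2→3 → ∅
[13] deliver 3→2 → ∅
[14] deliver 2→1 → ∅
[15] deliver 1→2 → ∅
[16] deliver 2→0 → ∅
[17] deliver 0→2 → ∅
[18] deliver 0→3 → ∅
[19] propose(0,'w') → ∅
[20] deliver 0→2 → ∅
[21] deliver 2→0 → ∅
[22] deliver 0→1 → ∅
[23] deliver 1→0 → ∅
[24] crash(1) → N1(✗prim v1 [-])
[25] recover(1) → N1(prim v1 [-])
[26] deliver 3→1 → ∅
[27] crash(2) → N2(✗back v1 [-])

1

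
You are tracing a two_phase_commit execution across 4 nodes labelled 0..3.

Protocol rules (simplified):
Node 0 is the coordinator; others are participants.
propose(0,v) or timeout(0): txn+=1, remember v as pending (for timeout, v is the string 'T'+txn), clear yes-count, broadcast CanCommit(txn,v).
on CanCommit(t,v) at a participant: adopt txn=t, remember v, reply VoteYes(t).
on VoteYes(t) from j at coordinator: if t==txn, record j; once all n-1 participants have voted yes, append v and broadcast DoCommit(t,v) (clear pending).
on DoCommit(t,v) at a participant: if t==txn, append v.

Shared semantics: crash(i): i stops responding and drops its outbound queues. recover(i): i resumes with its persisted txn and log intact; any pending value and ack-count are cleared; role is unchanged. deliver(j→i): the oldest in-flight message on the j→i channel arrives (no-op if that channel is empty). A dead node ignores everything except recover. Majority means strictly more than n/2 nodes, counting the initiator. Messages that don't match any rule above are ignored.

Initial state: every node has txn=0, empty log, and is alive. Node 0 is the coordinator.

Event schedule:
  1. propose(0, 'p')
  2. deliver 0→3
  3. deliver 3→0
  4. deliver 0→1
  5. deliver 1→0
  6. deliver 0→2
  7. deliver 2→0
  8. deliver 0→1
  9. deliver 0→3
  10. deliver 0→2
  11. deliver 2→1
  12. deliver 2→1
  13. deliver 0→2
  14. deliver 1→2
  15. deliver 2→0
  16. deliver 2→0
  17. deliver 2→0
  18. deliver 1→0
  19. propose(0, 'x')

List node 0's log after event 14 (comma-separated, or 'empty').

[1] propose(0,'p') → N0(coor t1 [-])
[2] deliver 0→3 → N3(part t1 [-])
[3] deliver 3→0 → ∅
[4] deliver 0→1 → N1(part t1 [-])
[5] deliver 1→0 → ∅
[6] deliver 0→2 → N2(part t1 [-])
[7] deliver 2→0 → N0(coor t1 [p])
[8] deliver 0→1 → N1(part t1 [p])
[9] deliver 0→3 → N3(part t1 [p])
[10] deliver 0→2 → N2(part t1 [p])
[11] deliver 2→1 → ∅
[12] deliver 2→1 → ∅
[13] deliver 0→2 → ∅
[14] deliver 1→2 → ∅

p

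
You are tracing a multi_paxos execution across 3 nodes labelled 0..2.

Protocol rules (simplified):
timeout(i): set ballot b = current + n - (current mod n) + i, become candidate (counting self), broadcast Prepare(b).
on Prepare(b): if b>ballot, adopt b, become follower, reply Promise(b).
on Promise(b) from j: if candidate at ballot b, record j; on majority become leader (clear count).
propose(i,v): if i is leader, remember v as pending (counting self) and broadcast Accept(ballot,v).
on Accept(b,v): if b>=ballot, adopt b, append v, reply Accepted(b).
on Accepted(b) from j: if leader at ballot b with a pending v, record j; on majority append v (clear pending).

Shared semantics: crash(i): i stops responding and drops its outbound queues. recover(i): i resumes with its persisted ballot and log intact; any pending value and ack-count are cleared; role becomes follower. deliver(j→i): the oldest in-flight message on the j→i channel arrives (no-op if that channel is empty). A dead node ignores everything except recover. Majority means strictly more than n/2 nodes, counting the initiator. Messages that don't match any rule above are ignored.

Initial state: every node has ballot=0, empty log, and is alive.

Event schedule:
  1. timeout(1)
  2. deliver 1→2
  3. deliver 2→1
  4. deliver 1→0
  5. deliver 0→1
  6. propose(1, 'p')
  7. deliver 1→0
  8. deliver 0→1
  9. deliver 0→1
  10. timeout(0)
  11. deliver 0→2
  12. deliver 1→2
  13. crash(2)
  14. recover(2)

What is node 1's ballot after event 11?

4

1. timeout(1):  <1:cand b4 ->
2. deliver 1→2:  <2:foll b4 ->
3. deliver 2→1:  <1:lead b4 ->
4. deliver 1→0:  <0:foll b4 ->
5. deliver 0→1:  nop
6. propose(1,'p'):  nop
7. deliver 1→0:  <0:foll b4 p>
8. deliver 0→1:  <1:lead b4 p>
9. deliver 0→1:  nop
10. timeout(0):  <0:cand b6 p>
11. deliver 0→2:  <2:foll b6 ->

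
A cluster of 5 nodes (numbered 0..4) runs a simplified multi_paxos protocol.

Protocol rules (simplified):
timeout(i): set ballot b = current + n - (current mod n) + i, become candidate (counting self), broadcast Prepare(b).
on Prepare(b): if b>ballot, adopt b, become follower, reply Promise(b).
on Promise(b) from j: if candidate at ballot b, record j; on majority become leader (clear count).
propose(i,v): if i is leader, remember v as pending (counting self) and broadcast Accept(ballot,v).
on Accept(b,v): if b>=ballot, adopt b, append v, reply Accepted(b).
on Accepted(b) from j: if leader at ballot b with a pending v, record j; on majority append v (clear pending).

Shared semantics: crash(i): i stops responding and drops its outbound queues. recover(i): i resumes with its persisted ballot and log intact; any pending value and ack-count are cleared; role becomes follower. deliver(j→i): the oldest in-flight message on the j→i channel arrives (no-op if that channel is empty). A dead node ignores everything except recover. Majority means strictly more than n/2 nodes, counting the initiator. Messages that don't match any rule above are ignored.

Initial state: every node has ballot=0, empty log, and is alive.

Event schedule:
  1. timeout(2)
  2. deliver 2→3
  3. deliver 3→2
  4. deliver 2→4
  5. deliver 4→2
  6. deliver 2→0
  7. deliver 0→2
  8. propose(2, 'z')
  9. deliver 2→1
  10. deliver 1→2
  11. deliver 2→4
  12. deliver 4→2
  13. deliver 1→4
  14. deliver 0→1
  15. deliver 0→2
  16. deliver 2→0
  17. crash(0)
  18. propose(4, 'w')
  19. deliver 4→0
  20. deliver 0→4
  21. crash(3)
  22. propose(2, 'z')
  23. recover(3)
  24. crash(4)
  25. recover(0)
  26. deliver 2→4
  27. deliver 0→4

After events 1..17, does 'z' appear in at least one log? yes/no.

yes

step 1 timeout(2): 2={cand,b=7,log=-}
step 2 deliver 2→3: 3={foll,b=7,log=-}
step 3 deliver 3→2: —
step 4 deliver 2→4: 4={foll,b=7,log=-}
step 5 deliver 4→2: 2={lead,b=7,log=-}
step 6 deliver 2→0: 0={foll,b=7,log=-}
step 7 deliver 0→2: —
step 8 propose(2,'z'): —
step 9 deliver 2→1: 1={foll,b=7,log=-}
step 10 deliver 1→2: —
step 11 deliver 2→4: 4={foll,b=7,log=z}
step 12 deliver 4→2: —
step 13 deliver 1→4: —
step 14 deliver 0→1: —
step 15 deliver 0→2: —
step 16 deliver 2→0: 0={foll,b=7,log=z}
step 17 crash(0): 0={✗foll,b=7,log=z}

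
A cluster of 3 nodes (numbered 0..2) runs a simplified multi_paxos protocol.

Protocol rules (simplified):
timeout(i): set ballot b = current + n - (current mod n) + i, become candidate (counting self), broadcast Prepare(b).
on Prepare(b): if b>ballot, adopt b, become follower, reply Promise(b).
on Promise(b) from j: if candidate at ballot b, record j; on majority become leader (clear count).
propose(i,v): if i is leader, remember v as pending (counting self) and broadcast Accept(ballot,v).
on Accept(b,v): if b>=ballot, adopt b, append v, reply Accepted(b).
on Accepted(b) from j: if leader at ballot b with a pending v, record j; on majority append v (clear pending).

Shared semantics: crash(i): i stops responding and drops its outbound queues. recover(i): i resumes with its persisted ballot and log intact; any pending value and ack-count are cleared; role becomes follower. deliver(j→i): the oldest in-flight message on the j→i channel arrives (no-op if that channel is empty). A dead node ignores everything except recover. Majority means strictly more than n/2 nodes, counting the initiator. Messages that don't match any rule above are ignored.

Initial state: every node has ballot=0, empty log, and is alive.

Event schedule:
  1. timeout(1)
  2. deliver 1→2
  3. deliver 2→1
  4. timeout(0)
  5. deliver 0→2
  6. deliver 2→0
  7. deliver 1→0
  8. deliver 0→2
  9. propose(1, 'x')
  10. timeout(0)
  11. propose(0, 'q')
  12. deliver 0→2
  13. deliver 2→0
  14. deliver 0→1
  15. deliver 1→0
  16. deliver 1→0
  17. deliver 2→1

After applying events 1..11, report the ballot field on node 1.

step 1 timeout(1): 1={cand,b=4,log=-}
step 2 deliver 1→2: 2={foll,b=4,log=-}
step 3 deliver 2→1: 1={lead,b=4,log=-}
step 4 timeout(0): 0={cand,b=3,log=-}
step 5 deliver 0→2: —
step 6 deliver 2→0: —
step 7 deliver 1→0: 0={foll,b=4,log=-}
step 8 deliver 0→2: —
step 9 propose(1,'x'): —
step 10 timeout(0): 0={cand,b=6,log=-}
step 11 propose(0,'q'): —

4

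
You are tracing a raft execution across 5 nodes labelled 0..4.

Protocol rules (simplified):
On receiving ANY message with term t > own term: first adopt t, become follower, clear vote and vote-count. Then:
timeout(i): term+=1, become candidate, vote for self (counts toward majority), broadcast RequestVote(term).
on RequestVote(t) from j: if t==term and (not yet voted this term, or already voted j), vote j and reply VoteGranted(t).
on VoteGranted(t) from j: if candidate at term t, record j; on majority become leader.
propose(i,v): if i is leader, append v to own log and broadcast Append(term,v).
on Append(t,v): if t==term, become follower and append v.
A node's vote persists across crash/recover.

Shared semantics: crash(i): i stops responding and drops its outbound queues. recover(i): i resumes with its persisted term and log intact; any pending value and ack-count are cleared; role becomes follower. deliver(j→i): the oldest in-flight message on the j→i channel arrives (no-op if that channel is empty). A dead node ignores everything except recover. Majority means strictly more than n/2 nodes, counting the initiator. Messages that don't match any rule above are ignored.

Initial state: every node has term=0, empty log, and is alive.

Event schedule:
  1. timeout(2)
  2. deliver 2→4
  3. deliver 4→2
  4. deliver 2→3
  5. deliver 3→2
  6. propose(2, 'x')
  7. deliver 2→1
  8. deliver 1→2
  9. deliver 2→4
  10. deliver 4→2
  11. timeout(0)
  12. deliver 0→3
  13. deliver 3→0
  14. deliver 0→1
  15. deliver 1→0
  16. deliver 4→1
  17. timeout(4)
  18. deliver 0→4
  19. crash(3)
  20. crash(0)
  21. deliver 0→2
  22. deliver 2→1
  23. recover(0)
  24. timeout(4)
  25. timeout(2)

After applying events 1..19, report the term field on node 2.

1

after 1 — timeout(2): n2:cand/t1/[-]
after 2 — deliver 2→4: n4:foll/t1/[-]
after 3 — deliver 4→2: ·
after 4 — deliver 2→3: n3:foll/t1/[-]
after 5 — deliver 3→2: n2:lead/t1/[-]
after 6 — propose(2,'x'): n2:lead/t1/[x]
after 7 — deliver 2→1: n1:foll/t1/[-]
after 8 — deliver 1→2: ·
after 9 — deliver 2→4: n4:foll/t1/[x]
after 10 — deliver 4→2: ·
after 11 — timeout(0): n0:cand/t1/[-]
after 12 — deliver 0→3: ·
after 13 — deliver 3→0: ·
after 14 — deliver 0→1: ·
after 15 — deliver 1→0: ·
after 16 — deliver 4→1: ·
after 17 — timeout(4): n4:cand/t2/[x]
after 18 — deliver 0→4: ·
after 19 — crash(3): n3:✗foll/t1/[-]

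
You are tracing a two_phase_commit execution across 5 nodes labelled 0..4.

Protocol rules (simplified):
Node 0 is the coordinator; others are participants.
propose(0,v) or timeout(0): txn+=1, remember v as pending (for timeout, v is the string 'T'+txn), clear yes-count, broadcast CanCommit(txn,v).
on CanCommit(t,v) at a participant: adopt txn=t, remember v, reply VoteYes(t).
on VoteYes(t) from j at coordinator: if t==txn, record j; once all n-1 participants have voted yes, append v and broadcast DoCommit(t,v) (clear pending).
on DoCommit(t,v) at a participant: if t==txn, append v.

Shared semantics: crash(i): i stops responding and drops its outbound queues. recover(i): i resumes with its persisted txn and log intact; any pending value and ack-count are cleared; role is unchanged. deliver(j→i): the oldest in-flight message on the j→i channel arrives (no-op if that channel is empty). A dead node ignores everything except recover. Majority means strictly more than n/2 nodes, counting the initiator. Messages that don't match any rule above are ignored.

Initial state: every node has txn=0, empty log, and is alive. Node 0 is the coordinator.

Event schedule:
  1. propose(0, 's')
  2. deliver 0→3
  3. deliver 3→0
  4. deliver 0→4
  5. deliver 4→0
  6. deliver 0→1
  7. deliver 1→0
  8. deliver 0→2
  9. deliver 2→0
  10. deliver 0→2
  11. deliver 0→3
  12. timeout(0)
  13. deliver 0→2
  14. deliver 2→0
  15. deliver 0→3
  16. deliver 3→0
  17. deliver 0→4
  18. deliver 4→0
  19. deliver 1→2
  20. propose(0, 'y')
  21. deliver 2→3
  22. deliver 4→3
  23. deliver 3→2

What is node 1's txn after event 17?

1

1. propose(0,'s'):  <0:coor t1 ->
2. deliver 0→3:  <3:part t1 ->
3. deliver 3→0:  nop
4. deliver 0→4:  <4:part t1 ->
5. deliver 4→0:  nop
6. deliver 0→1:  <1:part t1 ->
7. deliver 1→0:  nop
8. deliver 0→2:  <2:part t1 ->
9. deliver 2→0:  <0:coor t1 s>
10. deliver 0→2:  <2:part t1 s>
11. deliver 0→3:  <3:part t1 s>
12. timeout(0):  <0:coor t2 s>
13. deliver 0→2:  <2:part t2 s>
14. deliver 2→0:  nop
15. deliver 0→3:  <3:part t2 s>
16. deliver 3→0:  nop
17. deliver 0→4:  <4:part t1 s>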